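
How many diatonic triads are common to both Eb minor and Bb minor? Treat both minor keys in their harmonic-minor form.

Diatonic triads of Eb minor (harmonic minor): Ebm (i), Fdim (ii°), Gbaug (III+), Abm (iv), Bb (V), Cb (VI), Ddim (vii°).
Diatonic triads of Bb minor (harmonic minor): Bbm (i), Cdim (ii°), Dbaug (III+), Ebm (iv), F (V), Gb (VI), Adim (vii°).
Matching root and quality in both lists: Ebm.
That gives 1 common triad.

1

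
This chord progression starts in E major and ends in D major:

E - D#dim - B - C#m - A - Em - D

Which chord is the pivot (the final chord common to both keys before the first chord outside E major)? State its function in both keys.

A — IV in E major, V in D major

Chords diatonic to E major: E, F#m, G#m, A, B, C#m, D#dim.
Reading the progression, the first chord not in that set is Em, so the modulation leaves E major there.
The chord immediately before Em is A, which is diatonic to both keys: IV in E major and V in D major.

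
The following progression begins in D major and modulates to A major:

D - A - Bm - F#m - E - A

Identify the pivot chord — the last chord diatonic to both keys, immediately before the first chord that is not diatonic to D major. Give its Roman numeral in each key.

F#m — iii in D major, vi in A major

Chords diatonic to D major: D, Em, F#m, G, A, Bm, C#dim.
Reading the progression, the first chord not in that set is E, so the modulation leaves D major there.
The chord immediately before E is F#m, which is diatonic to both keys: iii in D major and vi in A major.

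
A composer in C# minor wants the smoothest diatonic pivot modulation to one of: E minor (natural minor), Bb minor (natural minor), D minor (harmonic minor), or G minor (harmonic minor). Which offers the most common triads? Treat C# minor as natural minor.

D minor

Triads of C# minor (natural minor): C# minor (i), D# diminished (ii°), E major (III), F# minor (iv), G# minor (v), A major (VI), B major (VII).
E minor (natural minor) shares 0: none.
Bb minor (natural minor) shares 0: none.
D minor (harmonic minor) shares 1: A.
G minor (harmonic minor) shares 0: none.
The most common triads (1) are shared with D minor.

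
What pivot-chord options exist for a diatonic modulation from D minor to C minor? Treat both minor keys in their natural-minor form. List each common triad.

Gm, Bb

Triads in D minor (natural minor): Dm (i), Edim (ii°), F (III), Gm (iv), Am (v), Bb (VI), C (VII).
Triads in C minor (natural minor): Cm (i), Ddim (ii°), Eb (III), Fm (iv), Gm (v), Ab (VI), Bb (VII).
Shared triads with their functions: Gm (iv in D minor, v in C minor); Bb (VI in D minor, VII in C minor).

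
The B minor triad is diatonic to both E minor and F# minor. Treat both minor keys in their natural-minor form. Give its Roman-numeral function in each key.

The scale of E minor (natural minor) is E F# G A B C D; B is degree 5, and the triad built there (B-D-F#) is minor, so it is v.
The scale of F# minor (natural minor) is F# G# A B C# D E; B is degree 4, and the triad built there (B-D-F#) is minor, so it is iv.

v in E minor; iv in F# minor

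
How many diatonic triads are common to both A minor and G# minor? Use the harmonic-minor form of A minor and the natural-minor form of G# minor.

Diatonic triads of A minor (harmonic minor): A minor (i), B diminished (ii°), C augmented (III+), D minor (iv), E major (V), F major (VI), G# diminished (vii°).
Diatonic triads of G# minor (natural minor): G# minor (i), A# diminished (ii°), B major (III), C# minor (iv), D# minor (v), E major (VI), F# major (VII).
Matching root and quality in both lists: E major.
That gives 1 common triad.

1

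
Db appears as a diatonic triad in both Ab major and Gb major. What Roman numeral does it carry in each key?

The scale of Ab major is Ab Bb C Db Eb F G; Db is degree 4, and the triad built there (Db-F-Ab) is major, so it is IV.
The scale of Gb major is Gb Ab Bb Cb Db Eb F; Db is degree 5, and the triad built there (Db-F-Ab) is major, so it is V.

IV in Ab major; V in Gb major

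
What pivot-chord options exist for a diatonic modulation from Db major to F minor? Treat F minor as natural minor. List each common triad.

Triads in Db major: Db (I), Ebm (ii), Fm (iii), Gb (IV), Ab (V), Bbm (vi), Cdim (vii°).
Triads in F minor (natural minor): Fm (i), Gdim (ii°), Ab (III), Bbm (iv), Cm (v), Db (VI), Eb (VII).
Shared triads with their functions: Db (I in Db major, VI in F minor); Fm (iii in Db major, i in F minor); Ab (V in Db major, III in F minor); Bbm (vi in Db major, iv in F minor).

Db, Fm, Ab, Bbm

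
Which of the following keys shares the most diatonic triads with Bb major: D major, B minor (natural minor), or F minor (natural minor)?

Triads of Bb major: Bb (I), Cm (ii), Dm (iii), Eb (IV), F (V), Gm (vi), Adim (vii°).
D major shares 0: none.
B minor (natural minor) shares 0: none.
F minor (natural minor) shares 2: Cm, Eb.
The most common triads (2) are shared with F minor.

F minor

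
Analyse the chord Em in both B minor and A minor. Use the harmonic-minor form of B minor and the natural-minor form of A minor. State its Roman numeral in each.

The scale of B minor (harmonic minor) is B C# D E F# G A#; E is degree 4, and the triad built there (E-G-B) is minor, so it is iv.
The scale of A minor (natural minor) is A B C D E F G; E is degree 5, and the triad built there (E-G-B) is minor, so it is v.

iv in B minor; v in A minor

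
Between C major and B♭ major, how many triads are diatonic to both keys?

2

Diatonic triads of C major: C (I), Dm (ii), Em (iii), F (IV), G (V), Am (vi), Bdim (vii°).
Diatonic triads of B♭ major: B♭ (I), Cm (ii), Dm (iii), E♭ (IV), F (V), Gm (vi), Adim (vii°).
Matching root and quality in both lists: Dm, F.
That gives 2 common triads.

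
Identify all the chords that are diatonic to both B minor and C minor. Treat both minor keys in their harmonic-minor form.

G

Triads in B minor (harmonic minor): Bm (i), C#dim (ii°), Daug (III+), Em (iv), F# (V), G (VI), A#dim (vii°).
Triads in C minor (harmonic minor): Cm (i), Ddim (ii°), Ebaug (III+), Fm (iv), G (V), Ab (VI), Bdim (vii°).
Shared triads with their functions: G (VI in B minor, V in C minor).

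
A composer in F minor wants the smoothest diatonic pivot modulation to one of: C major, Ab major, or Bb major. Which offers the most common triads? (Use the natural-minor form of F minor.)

Triads of F minor (natural minor): Fm (i), Gdim (ii°), Ab (III), Bbm (iv), Cm (v), Db (VI), Eb (VII).
C major shares 0: none.
Ab major shares 7: Fm, Gdim, Ab, Bbm, Cm, Db, Eb.
Bb major shares 2: Cm, Eb.
The most common triads (7) are shared with Ab major.

Ab major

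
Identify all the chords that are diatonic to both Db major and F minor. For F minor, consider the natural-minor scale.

Triads in Db major: Db major (I), Eb minor (ii), F minor (iii), Gb major (IV), Ab major (V), Bb minor (vi), C diminished (vii°).
Triads in F minor (natural minor): F minor (i), G diminished (ii°), Ab major (III), Bb minor (iv), C minor (v), Db major (VI), Eb major (VII).
Shared triads with their functions: Db major (I in Db major, VI in F minor); F minor (iii in Db major, i in F minor); Ab major (V in Db major, III in F minor); Bb minor (vi in Db major, iv in F minor).

Db, Fm, Ab, Bbm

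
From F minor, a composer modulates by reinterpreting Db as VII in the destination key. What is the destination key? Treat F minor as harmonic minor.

The numeral VII denotes a major triad on scale degree 7. With Db on degree 7, the tonic of the new key is Eb.
Degree 7 carries a major triad in natural-minor keys, so the destination is Eb minor.
Check: the diatonic triads of Eb minor (natural minor) are Ebm (i), Fdim (ii°), Gb (III), Abm (iv), Bbm (v), Cb (VI), Db (VII) — Db is indeed VII.

Eb minor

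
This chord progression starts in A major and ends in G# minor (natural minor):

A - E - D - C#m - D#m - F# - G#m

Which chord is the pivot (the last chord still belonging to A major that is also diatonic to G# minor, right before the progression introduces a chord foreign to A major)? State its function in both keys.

C#m — iii in A major, iv in G# minor

Chords diatonic to A major: A, Bm, C#m, D, E, F#m, G#dim.
Reading the progression, the first chord not in that set is D#m, so the modulation leaves A major there.
The chord immediately before D#m is C#m, which is diatonic to both keys: iii in A major and iv in G# minor.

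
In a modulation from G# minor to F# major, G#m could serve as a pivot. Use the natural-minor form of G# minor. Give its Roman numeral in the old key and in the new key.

The scale of G# minor (natural minor) is G# A# B C# D# E F#; G# is degree 1, and the triad built there (G#-B-D#) is minor, so it is i.
The scale of F# major is F# G# A# B C# D# E#; G# is degree 2, and the triad built there (G#-B-D#) is minor, so it is ii.

i in G# minor; ii in F# major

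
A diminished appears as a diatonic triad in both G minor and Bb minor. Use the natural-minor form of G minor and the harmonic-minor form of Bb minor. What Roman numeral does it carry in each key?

The scale of G minor (natural minor) is G A Bb C D Eb F; A is degree 2, and the triad built there (A-C-Eb) is diminished, so it is ii°.
The scale of Bb minor (harmonic minor) is Bb C Db Eb F Gb A; A is degree 7, and the triad built there (A-C-Eb) is diminished, so it is vii°.

ii° in G minor; vii° in Bb minor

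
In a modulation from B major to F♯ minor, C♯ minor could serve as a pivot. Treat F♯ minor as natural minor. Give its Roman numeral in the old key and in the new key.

ii in B major; v in F♯ minor

The scale of B major is B C♯ D♯ E F♯ G♯ A♯; C♯ is degree 2, and the triad built there (C♯-E-G♯) is minor, so it is ii.
The scale of F♯ minor (natural minor) is F♯ G♯ A B C♯ D E; C♯ is degree 5, and the triad built there (C♯-E-G♯) is minor, so it is v.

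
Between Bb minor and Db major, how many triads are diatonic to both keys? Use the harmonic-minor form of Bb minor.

4

Diatonic triads of Bb minor (harmonic minor): Bbm (i), Cdim (ii°), Dbaug (III+), Ebm (iv), F (V), Gb (VI), Adim (vii°).
Diatonic triads of Db major: Db (I), Ebm (ii), Fm (iii), Gb (IV), Ab (V), Bbm (vi), Cdim (vii°).
Matching root and quality in both lists: Bbm, Cdim, Ebm, Gb.
That gives 4 common triads.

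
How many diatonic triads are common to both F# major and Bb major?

Diatonic triads of F# major: F# major (I), G# minor (ii), A# minor (iii), B major (IV), C# major (V), D# minor (vi), E# diminished (vii°).
Diatonic triads of Bb major: Bb major (I), C minor (ii), D minor (iii), Eb major (IV), F major (V), G minor (vi), A diminished (vii°).
No triad has the same root and quality in both keys.

0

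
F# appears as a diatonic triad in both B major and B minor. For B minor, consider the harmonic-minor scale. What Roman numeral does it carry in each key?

V in B major; V in B minor

The scale of B major is B C# D# E F# G# A#; F# is degree 5, and the triad built there (F#-A#-C#) is major, so it is V.
The scale of B minor (harmonic minor) is B C# D E F# G A#; F# is degree 5, and the triad built there (F#-A#-C#) is major, so it is V.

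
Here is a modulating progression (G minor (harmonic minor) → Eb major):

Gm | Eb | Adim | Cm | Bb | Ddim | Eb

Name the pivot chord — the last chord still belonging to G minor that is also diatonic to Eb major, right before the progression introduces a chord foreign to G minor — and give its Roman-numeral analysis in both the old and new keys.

Chords diatonic to G minor: Gm, Adim, Bbaug, Cm, D, Eb, F#dim.
Reading the progression, the first chord not in that set is Bb, so the modulation leaves G minor there.
The chord immediately before Bb is Cm, which is diatonic to both keys: iv in G minor and vi in Eb major.

Cm — iv in G minor, vi in Eb major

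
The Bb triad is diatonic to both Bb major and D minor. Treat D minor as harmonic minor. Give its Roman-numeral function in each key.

I in Bb major; VI in D minor

The scale of Bb major is Bb C D Eb F G A; Bb is degree 1, and the triad built there (Bb-D-F) is major, so it is I.
The scale of D minor (harmonic minor) is D E F G A Bb C#; Bb is degree 6, and the triad built there (Bb-D-F) is major, so it is VI.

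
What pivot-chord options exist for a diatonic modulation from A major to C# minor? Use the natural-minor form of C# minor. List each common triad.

Triads in A major: A major (I), B minor (ii), C# minor (iii), D major (IV), E major (V), F# minor (vi), G# diminished (vii°).
Triads in C# minor (natural minor): C# minor (i), D# diminished (ii°), E major (III), F# minor (iv), G# minor (v), A major (VI), B major (VII).
Shared triads with their functions: A major (I in A major, VI in C# minor); C# minor (iii in A major, i in C# minor); E major (V in A major, III in C# minor); F# minor (vi in A major, iv in C# minor).

A, C#m, E, F#m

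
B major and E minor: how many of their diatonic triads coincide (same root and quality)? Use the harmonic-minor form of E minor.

Diatonic triads of B major: B (I), C#m (ii), D#m (iii), E (IV), F# (V), G#m (vi), A#dim (vii°).
Diatonic triads of E minor (harmonic minor): Em (i), F#dim (ii°), Gaug (III+), Am (iv), B (V), C (VI), D#dim (vii°).
Matching root and quality in both lists: B.
That gives 1 common triad.

1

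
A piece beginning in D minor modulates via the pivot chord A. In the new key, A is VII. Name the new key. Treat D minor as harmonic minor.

The numeral VII denotes a major triad on scale degree 7. With A on degree 7, the tonic of the new key is B.
Degree 7 carries a major triad in natural-minor keys, so the destination is B minor.
Check: the diatonic triads of B minor (natural minor) are Bm (i), C#dim (ii°), D (III), Em (iv), F#m (v), G (VI), A (VII) — A is indeed VII.

B minor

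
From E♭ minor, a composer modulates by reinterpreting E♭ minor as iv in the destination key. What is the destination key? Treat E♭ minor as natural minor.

The numeral iv denotes a minor triad on scale degree 4. With E♭ on degree 4, the tonic of the new key is B♭.
Degree 4 carries a minor triad in minor keys, so the destination is B♭ minor.
Check: the diatonic triads of B♭ minor (natural minor) are B♭m (i), Cdim (ii°), D♭ (III), E♭m (iv), Fm (v), G♭ (VI), A♭ (VII) — E♭ minor is indeed iv.

B♭ minor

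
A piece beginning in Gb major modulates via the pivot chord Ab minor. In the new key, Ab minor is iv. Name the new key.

The numeral iv denotes a minor triad on scale degree 4. With Ab on degree 4, the tonic of the new key is Eb.
Degree 4 carries a minor triad in minor keys, so the destination is Eb minor.
Check: the diatonic triads of Eb minor (natural minor) are Ebm (i), Fdim (ii°), Gb (III), Abm (iv), Bbm (v), Cb (VI), Db (VII) — Ab minor is indeed iv.

Eb minor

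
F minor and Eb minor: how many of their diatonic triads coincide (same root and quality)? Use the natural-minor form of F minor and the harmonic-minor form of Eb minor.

0

Diatonic triads of F minor (natural minor): Fm (i), Gdim (ii°), Ab (III), Bbm (iv), Cm (v), Db (VI), Eb (VII).
Diatonic triads of Eb minor (harmonic minor): Ebm (i), Fdim (ii°), Gbaug (III+), Abm (iv), Bb (V), Cb (VI), Ddim (vii°).
No triad has the same root and quality in both keys.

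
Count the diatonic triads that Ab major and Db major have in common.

4

Diatonic triads of Ab major: Ab major (I), Bb minor (ii), C minor (iii), Db major (IV), Eb major (V), F minor (vi), G diminished (vii°).
Diatonic triads of Db major: Db major (I), Eb minor (ii), F minor (iii), Gb major (IV), Ab major (V), Bb minor (vi), C diminished (vii°).
Matching root and quality in both lists: Ab major, Bb minor, Db major, F minor.
That gives 4 common triads.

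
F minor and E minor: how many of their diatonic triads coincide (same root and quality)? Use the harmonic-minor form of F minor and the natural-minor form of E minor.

1

Diatonic triads of F minor (harmonic minor): Fm (i), Gdim (ii°), Abaug (III+), Bbm (iv), C (V), Db (VI), Edim (vii°).
Diatonic triads of E minor (natural minor): Em (i), F#dim (ii°), G (III), Am (iv), Bm (v), C (VI), D (VII).
Matching root and quality in both lists: C.
That gives 1 common triad.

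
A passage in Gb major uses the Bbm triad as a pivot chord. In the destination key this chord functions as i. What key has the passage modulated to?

Bb minor

The numeral i denotes a minor triad on scale degree 1. With Bb on degree 1, the tonic of the new key is Bb.
Degree 1 carries a minor triad in minor keys, so the destination is Bb minor.
Check: the diatonic triads of Bb minor (natural minor) are Bbm (i), Cdim (ii°), Db (III), Ebm (iv), Fm (v), Gb (VI), Ab (VII) — Bbm is indeed i.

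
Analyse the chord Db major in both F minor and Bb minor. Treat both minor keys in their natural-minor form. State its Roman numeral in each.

VI in F minor; III in Bb minor

The scale of F minor (natural minor) is F G Ab Bb C Db Eb; Db is degree 6, and the triad built there (Db-F-Ab) is major, so it is VI.
The scale of Bb minor (natural minor) is Bb C Db Eb F Gb Ab; Db is degree 3, and the triad built there (Db-F-Ab) is major, so it is III.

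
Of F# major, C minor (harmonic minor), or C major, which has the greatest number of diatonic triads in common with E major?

Triads of E major: E (I), F#m (ii), G#m (iii), A (IV), B (V), C#m (vi), D#dim (vii°).
F# major shares 2: G#m, B.
C minor (harmonic minor) shares 0: none.
C major shares 0: none.
The most common triads (2) are shared with F# major.

F# major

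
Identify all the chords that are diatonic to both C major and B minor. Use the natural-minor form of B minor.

Em, G

Triads in C major: C major (I), D minor (ii), E minor (iii), F major (IV), G major (V), A minor (vi), B diminished (vii°).
Triads in B minor (natural minor): B minor (i), C# diminished (ii°), D major (III), E minor (iv), F# minor (v), G major (VI), A major (VII).
Shared triads with their functions: E minor (iii in C major, iv in B minor); G major (V in C major, VI in B minor).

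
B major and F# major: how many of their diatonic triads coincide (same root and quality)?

4

Diatonic triads of B major: B major (I), C# minor (ii), D# minor (iii), E major (IV), F# major (V), G# minor (vi), A# diminished (vii°).
Diatonic triads of F# major: F# major (I), G# minor (ii), A# minor (iii), B major (IV), C# major (V), D# minor (vi), E# diminished (vii°).
Matching root and quality in both lists: B major, D# minor, F# major, G# minor.
That gives 4 common triads.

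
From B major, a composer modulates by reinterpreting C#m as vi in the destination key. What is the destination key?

E major

The numeral vi denotes a minor triad on scale degree 6. With C# on degree 6, the tonic of the new key is E.
Degree 6 carries a minor triad in major keys, so the destination is E major.
Check: the diatonic triads of E major are E (I), F#m (ii), G#m (iii), A (IV), B (V), C#m (vi), D#dim (vii°) — C#m is indeed vi.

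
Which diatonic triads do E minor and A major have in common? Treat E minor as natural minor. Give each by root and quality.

Triads in E minor (natural minor): Em (i), F#dim (ii°), G (III), Am (iv), Bm (v), C (VI), D (VII).
Triads in A major: A (I), Bm (ii), C#m (iii), D (IV), E (V), F#m (vi), G#dim (vii°).
Shared triads with their functions: Bm (v in E minor, ii in A major); D (VII in E minor, IV in A major).

Bm, D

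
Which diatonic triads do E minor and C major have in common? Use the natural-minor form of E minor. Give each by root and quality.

Triads in E minor (natural minor): E minor (i), F# diminished (ii°), G major (III), A minor (iv), B minor (v), C major (VI), D major (VII).
Triads in C major: C major (I), D minor (ii), E minor (iii), F major (IV), G major (V), A minor (vi), B diminished (vii°).
Shared triads with their functions: E minor (i in E minor, iii in C major); G major (III in E minor, V in C major); A minor (iv in E minor, vi in C major); C major (VI in E minor, I in C major).

Em, G, Am, C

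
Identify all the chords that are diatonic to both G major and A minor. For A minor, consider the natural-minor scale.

G, Am, C, Em

Triads in G major: G (I), Am (ii), Bm (iii), C (IV), D (V), Em (vi), F#dim (vii°).
Triads in A minor (natural minor): Am (i), Bdim (ii°), C (III), Dm (iv), Em (v), F (VI), G (VII).
Shared triads with their functions: G (I in G major, VII in A minor); Am (ii in G major, i in A minor); C (IV in G major, III in A minor); Em (vi in G major, v in A minor).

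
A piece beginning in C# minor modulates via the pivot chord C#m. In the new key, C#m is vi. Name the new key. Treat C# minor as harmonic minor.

The numeral vi denotes a minor triad on scale degree 6. With C# on degree 6, the tonic of the new key is E.
Degree 6 carries a minor triad in major keys, so the destination is E major.
Check: the diatonic triads of E major are E (I), F#m (ii), G#m (iii), A (IV), B (V), C#m (vi), D#dim (vii°) — C#m is indeed vi.

E major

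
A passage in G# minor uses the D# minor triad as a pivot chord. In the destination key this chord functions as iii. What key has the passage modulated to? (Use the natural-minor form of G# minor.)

B major

The numeral iii denotes a minor triad on scale degree 3. With D# on degree 3, the tonic of the new key is B.
Degree 3 carries a minor triad in major keys, so the destination is B major.
Check: the diatonic triads of B major are B (I), C#m (ii), D#m (iii), E (IV), F# (V), G#m (vi), A#dim (vii°) — D# minor is indeed iii.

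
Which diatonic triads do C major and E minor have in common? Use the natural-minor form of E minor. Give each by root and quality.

Triads in C major: C (I), Dm (ii), Em (iii), F (IV), G (V), Am (vi), Bdim (vii°).
Triads in E minor (natural minor): Em (i), F#dim (ii°), G (III), Am (iv), Bm (v), C (VI), D (VII).
Shared triads with their functions: C (I in C major, VI in E minor); Em (iii in C major, i in E minor); G (V in C major, III in E minor); Am (vi in C major, iv in E minor).

C, Em, G, Am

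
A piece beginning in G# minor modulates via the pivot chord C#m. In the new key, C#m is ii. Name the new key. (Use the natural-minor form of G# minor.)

The numeral ii denotes a minor triad on scale degree 2. With C# on degree 2, the tonic of the new key is B.
Degree 2 carries a minor triad in major keys, so the destination is B major.
Check: the diatonic triads of B major are B (I), C#m (ii), D#m (iii), E (IV), F# (V), G#m (vi), A#dim (vii°) — C#m is indeed ii.

B major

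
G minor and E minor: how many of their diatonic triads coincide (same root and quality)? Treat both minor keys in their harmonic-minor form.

Diatonic triads of G minor (harmonic minor): Gm (i), Adim (ii°), B♭aug (III+), Cm (iv), D (V), E♭ (VI), F♯dim (vii°).
Diatonic triads of E minor (harmonic minor): Em (i), F♯dim (ii°), Gaug (III+), Am (iv), B (V), C (VI), D♯dim (vii°).
Matching root and quality in both lists: F♯dim.
That gives 1 common triad.

1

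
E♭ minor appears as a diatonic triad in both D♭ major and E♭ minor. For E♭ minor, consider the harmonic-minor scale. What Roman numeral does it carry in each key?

The scale of D♭ major is D♭ E♭ F G♭ A♭ B♭ C; E♭ is degree 2, and the triad built there (E♭-G♭-B♭) is minor, so it is ii.
The scale of E♭ minor (harmonic minor) is E♭ F G♭ A♭ B♭ C♭ D; E♭ is degree 1, and the triad built there (E♭-G♭-B♭) is minor, so it is i.

ii in D♭ major; i in E♭ minor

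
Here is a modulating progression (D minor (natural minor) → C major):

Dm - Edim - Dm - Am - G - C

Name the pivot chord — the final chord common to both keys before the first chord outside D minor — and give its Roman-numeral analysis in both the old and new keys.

Chords diatonic to D minor: Dm, Edim, F, Gm, Am, B♭, C.
Reading the progression, the first chord not in that set is G, so the modulation leaves D minor there.
The chord immediately before G is Am, which is diatonic to both keys: v in D minor and vi in C major.

Am — v in D minor, vi in C major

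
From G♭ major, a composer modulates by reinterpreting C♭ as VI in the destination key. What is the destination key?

E♭ minor

The numeral VI denotes a major triad on scale degree 6. With C♭ on degree 6, the tonic of the new key is E♭.
Degree 6 carries a major triad in minor keys, so the destination is E♭ minor.
Check: the diatonic triads of E♭ minor (natural minor) are E♭m (i), Fdim (ii°), G♭ (III), A♭m (iv), B♭m (v), C♭ (VI), D♭ (VII) — C♭ is indeed VI.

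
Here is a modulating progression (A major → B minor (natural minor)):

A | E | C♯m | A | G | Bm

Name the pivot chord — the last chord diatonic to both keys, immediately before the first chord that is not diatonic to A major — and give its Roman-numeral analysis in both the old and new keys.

A — I in A major, VII in B minor

Chords diatonic to A major: A, Bm, C♯m, D, E, F♯m, G♯dim.
Reading the progression, the first chord not in that set is G, so the modulation leaves A major there.
The chord immediately before G is A, which is diatonic to both keys: I in A major and VII in B minor.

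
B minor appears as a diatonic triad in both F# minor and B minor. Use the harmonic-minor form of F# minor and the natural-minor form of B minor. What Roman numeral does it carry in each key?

iv in F# minor; i in B minor

The scale of F# minor (harmonic minor) is F# G# A B C# D E#; B is degree 4, and the triad built there (B-D-F#) is minor, so it is iv.
The scale of B minor (natural minor) is B C# D E F# G A; B is degree 1, and the triad built there (B-D-F#) is minor, so it is i.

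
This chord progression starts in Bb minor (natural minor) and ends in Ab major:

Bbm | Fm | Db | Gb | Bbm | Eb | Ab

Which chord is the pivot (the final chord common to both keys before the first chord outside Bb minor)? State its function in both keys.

Chords diatonic to Bb minor: Bbm, Cdim, Db, Ebm, Fm, Gb, Ab.
Reading the progression, the first chord not in that set is Eb, so the modulation leaves Bb minor there.
The chord immediately before Eb is Bbm, which is diatonic to both keys: i in Bb minor and ii in Ab major.

Bbm — i in Bb minor, ii in Ab major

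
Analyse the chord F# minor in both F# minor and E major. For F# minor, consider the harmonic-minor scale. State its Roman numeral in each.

The scale of F# minor (harmonic minor) is F# G# A B C# D E#; F# is degree 1, and the triad built there (F#-A-C#) is minor, so it is i.
The scale of E major is E F# G# A B C# D#; F# is degree 2, and the triad built there (F#-A-C#) is minor, so it is ii.

i in F# minor; ii in E major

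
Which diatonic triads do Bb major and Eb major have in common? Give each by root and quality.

Triads in Bb major: Bb major (I), C minor (ii), D minor (iii), Eb major (IV), F major (V), G minor (vi), A diminished (vii°).
Triads in Eb major: Eb major (I), F minor (ii), G minor (iii), Ab major (IV), Bb major (V), C minor (vi), D diminished (vii°).
Shared triads with their functions: Bb major (I in Bb major, V in Eb major); C minor (ii in Bb major, vi in Eb major); Eb major (IV in Bb major, I in Eb major); G minor (vi in Bb major, iii in Eb major).

Bb, Cm, Eb, Gm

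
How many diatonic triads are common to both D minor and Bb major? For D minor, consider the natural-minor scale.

Diatonic triads of D minor (natural minor): D minor (i), E diminished (ii°), F major (III), G minor (iv), A minor (v), Bb major (VI), C major (VII).
Diatonic triads of Bb major: Bb major (I), C minor (ii), D minor (iii), Eb major (IV), F major (V), G minor (vi), A diminished (vii°).
Matching root and quality in both lists: D minor, F major, G minor, Bb major.
That gives 4 common triads.

4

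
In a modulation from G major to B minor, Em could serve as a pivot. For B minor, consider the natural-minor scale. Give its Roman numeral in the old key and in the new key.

The scale of G major is G A B C D E F♯; E is degree 6, and the triad built there (E-G-B) is minor, so it is vi.
The scale of B minor (natural minor) is B C♯ D E F♯ G A; E is degree 4, and the triad built there (E-G-B) is minor, so it is iv.

vi in G major; iv in B minor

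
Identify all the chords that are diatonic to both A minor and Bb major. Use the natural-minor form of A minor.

Triads in A minor (natural minor): Am (i), Bdim (ii°), C (III), Dm (iv), Em (v), F (VI), G (VII).
Triads in Bb major: Bb (I), Cm (ii), Dm (iii), Eb (IV), F (V), Gm (vi), Adim (vii°).
Shared triads with their functions: Dm (iv in A minor, iii in Bb major); F (VI in A minor, V in Bb major).

Dm, F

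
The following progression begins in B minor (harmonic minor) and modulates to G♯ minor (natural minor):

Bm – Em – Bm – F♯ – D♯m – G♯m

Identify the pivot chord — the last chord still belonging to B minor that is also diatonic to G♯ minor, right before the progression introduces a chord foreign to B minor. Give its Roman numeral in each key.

Chords diatonic to B minor: Bm, C♯dim, Daug, Em, F♯, G, A♯dim.
Reading the progression, the first chord not in that set is D♯m, so the modulation leaves B minor there.
The chord immediately before D♯m is F♯, which is diatonic to both keys: V in B minor and VII in G♯ minor.

F♯ — V in B minor, VII in G♯ minor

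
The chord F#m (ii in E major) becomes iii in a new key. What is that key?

D major

The numeral iii denotes a minor triad on scale degree 3. With F# on degree 3, the tonic of the new key is D.
Degree 3 carries a minor triad in major keys, so the destination is D major.
Check: the diatonic triads of D major are D (I), Em (ii), F#m (iii), G (IV), A (V), Bm (vi), C#dim (vii°) — F#m is indeed iii.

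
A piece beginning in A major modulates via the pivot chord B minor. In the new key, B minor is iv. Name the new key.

The numeral iv denotes a minor triad on scale degree 4. With B on degree 4, the tonic of the new key is F#.
Degree 4 carries a minor triad in minor keys, so the destination is F# minor.
Check: the diatonic triads of F# minor (natural minor) are F#m (i), G#dim (ii°), A (III), Bm (iv), C#m (v), D (VI), E (VII) — B minor is indeed iv.

F# minor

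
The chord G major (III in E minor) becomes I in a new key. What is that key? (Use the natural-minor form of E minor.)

The numeral I denotes a major triad on scale degree 1. With G on degree 1, the tonic of the new key is G.
Degree 1 carries a major triad in major keys, so the destination is G major.
Check: the diatonic triads of G major are G (I), Am (ii), Bm (iii), C (IV), D (V), Em (vi), F#dim (vii°) — G major is indeed I.

G major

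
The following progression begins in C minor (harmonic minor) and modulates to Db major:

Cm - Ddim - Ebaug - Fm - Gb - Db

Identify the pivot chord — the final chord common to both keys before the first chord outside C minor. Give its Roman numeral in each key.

Chords diatonic to C minor: Cm, Ddim, Ebaug, Fm, G, Ab, Bdim.
Reading the progression, the first chord not in that set is Gb, so the modulation leaves C minor there.
The chord immediately before Gb is Fm, which is diatonic to both keys: iv in C minor and iii in Db major.

Fm — iv in C minor, iii in Db major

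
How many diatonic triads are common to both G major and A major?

2

Diatonic triads of G major: G major (I), A minor (ii), B minor (iii), C major (IV), D major (V), E minor (vi), F# diminished (vii°).
Diatonic triads of A major: A major (I), B minor (ii), C# minor (iii), D major (IV), E major (V), F# minor (vi), G# diminished (vii°).
Matching root and quality in both lists: B minor, D major.
That gives 2 common triads.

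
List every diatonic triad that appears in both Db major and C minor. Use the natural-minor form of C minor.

Fm, Ab

Triads in Db major: Db major (I), Eb minor (ii), F minor (iii), Gb major (IV), Ab major (V), Bb minor (vi), C diminished (vii°).
Triads in C minor (natural minor): C minor (i), D diminished (ii°), Eb major (III), F minor (iv), G minor (v), Ab major (VI), Bb major (VII).
Shared triads with their functions: F minor (iii in Db major, iv in C minor); Ab major (V in Db major, VI in C minor).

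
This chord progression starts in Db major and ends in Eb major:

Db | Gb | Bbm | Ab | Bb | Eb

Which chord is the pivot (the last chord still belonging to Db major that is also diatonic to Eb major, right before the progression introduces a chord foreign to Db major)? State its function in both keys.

Ab — V in Db major, IV in Eb major

Chords diatonic to Db major: Db, Ebm, Fm, Gb, Ab, Bbm, Cdim.
Reading the progression, the first chord not in that set is Bb, so the modulation leaves Db major there.
The chord immediately before Bb is Ab, which is diatonic to both keys: V in Db major and IV in Eb major.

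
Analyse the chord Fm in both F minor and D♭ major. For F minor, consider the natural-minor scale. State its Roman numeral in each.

i in F minor; iii in D♭ major

The scale of F minor (natural minor) is F G A♭ B♭ C D♭ E♭; F is degree 1, and the triad built there (F-A♭-C) is minor, so it is i.
The scale of D♭ major is D♭ E♭ F G♭ A♭ B♭ C; F is degree 3, and the triad built there (F-A♭-C) is minor, so it is iii.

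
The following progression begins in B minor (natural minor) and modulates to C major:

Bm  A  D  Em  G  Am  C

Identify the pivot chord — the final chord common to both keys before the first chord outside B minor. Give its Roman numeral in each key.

Chords diatonic to B minor: Bm, C#dim, D, Em, F#m, G, A.
Reading the progression, the first chord not in that set is Am, so the modulation leaves B minor there.
The chord immediately before Am is G, which is diatonic to both keys: VI in B minor and V in C major.

G — VI in B minor, V in C major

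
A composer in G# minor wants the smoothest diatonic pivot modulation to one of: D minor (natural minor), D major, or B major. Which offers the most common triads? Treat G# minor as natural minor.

Triads of G# minor (natural minor): G# minor (i), A# diminished (ii°), B major (III), C# minor (iv), D# minor (v), E major (VI), F# major (VII).
D minor (natural minor) shares 0: none.
D major shares 0: none.
B major shares 7: G#m, A#dim, B, C#m, D#m, E, F#.
The most common triads (7) are shared with B major.

B major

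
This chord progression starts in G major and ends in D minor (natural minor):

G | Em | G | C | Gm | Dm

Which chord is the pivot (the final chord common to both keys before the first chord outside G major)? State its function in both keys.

C — IV in G major, VII in D minor

Chords diatonic to G major: G, Am, Bm, C, D, Em, F♯dim.
Reading the progression, the first chord not in that set is Gm, so the modulation leaves G major there.
The chord immediately before Gm is C, which is diatonic to both keys: IV in G major and VII in D minor.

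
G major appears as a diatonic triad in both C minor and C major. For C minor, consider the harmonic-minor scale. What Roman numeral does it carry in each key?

V in C minor; V in C major

The scale of C minor (harmonic minor) is C D Eb F G Ab B; G is degree 5, and the triad built there (G-B-D) is major, so it is V.
The scale of C major is C D E F G A B; G is degree 5, and the triad built there (G-B-D) is major, so it is V.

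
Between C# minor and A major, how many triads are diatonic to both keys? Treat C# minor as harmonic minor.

3

Diatonic triads of C# minor (harmonic minor): C# minor (i), D# diminished (ii°), E augmented (III+), F# minor (iv), G# major (V), A major (VI), B# diminished (vii°).
Diatonic triads of A major: A major (I), B minor (ii), C# minor (iii), D major (IV), E major (V), F# minor (vi), G# diminished (vii°).
Matching root and quality in both lists: C# minor, F# minor, A major.
That gives 3 common triads.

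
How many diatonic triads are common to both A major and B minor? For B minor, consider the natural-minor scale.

4

Diatonic triads of A major: A (I), Bm (ii), C#m (iii), D (IV), E (V), F#m (vi), G#dim (vii°).
Diatonic triads of B minor (natural minor): Bm (i), C#dim (ii°), D (III), Em (iv), F#m (v), G (VI), A (VII).
Matching root and quality in both lists: A, Bm, D, F#m.
That gives 4 common triads.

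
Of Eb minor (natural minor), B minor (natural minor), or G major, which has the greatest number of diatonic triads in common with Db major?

Eb minor

Triads of Db major: Db major (I), Eb minor (ii), F minor (iii), Gb major (IV), Ab major (V), Bb minor (vi), C diminished (vii°).
Eb minor (natural minor) shares 4: Db, Ebm, Gb, Bbm.
B minor (natural minor) shares 0: none.
G major shares 0: none.
The most common triads (4) are shared with Eb minor.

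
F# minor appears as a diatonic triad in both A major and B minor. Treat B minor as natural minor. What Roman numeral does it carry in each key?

The scale of A major is A B C# D E F# G#; F# is degree 6, and the triad built there (F#-A-C#) is minor, so it is vi.
The scale of B minor (natural minor) is B C# D E F# G A; F# is degree 5, and the triad built there (F#-A-C#) is minor, so it is v.

vi in A major; v in B minor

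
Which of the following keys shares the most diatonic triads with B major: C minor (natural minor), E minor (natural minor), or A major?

A major

Triads of B major: B (I), C#m (ii), D#m (iii), E (IV), F# (V), G#m (vi), A#dim (vii°).
C minor (natural minor) shares 0: none.
E minor (natural minor) shares 0: none.
A major shares 2: C#m, E.
The most common triads (2) are shared with A major.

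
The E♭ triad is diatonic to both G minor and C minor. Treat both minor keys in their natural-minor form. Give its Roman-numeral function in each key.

The scale of G minor (natural minor) is G A B♭ C D E♭ F; E♭ is degree 6, and the triad built there (E♭-G-B♭) is major, so it is VI.
The scale of C minor (natural minor) is C D E♭ F G A♭ B♭; E♭ is degree 3, and the triad built there (E♭-G-B♭) is major, so it is III.

VI in G minor; III in C minor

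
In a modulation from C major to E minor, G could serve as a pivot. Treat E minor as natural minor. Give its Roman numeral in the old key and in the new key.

V in C major; III in E minor

The scale of C major is C D E F G A B; G is degree 5, and the triad built there (G-B-D) is major, so it is V.
The scale of E minor (natural minor) is E F# G A B C D; G is degree 3, and the triad built there (G-B-D) is major, so it is III.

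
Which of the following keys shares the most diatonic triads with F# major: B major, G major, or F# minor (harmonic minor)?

B major

Triads of F# major: F# major (I), G# minor (ii), A# minor (iii), B major (IV), C# major (V), D# minor (vi), E# diminished (vii°).
B major shares 4: F#, G#m, B, D#m.
G major shares 0: none.
F# minor (harmonic minor) shares 2: C#, E#dim.
The most common triads (4) are shared with B major.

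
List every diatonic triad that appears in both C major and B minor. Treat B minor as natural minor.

Triads in C major: C (I), Dm (ii), Em (iii), F (IV), G (V), Am (vi), Bdim (vii°).
Triads in B minor (natural minor): Bm (i), C#dim (ii°), D (III), Em (iv), F#m (v), G (VI), A (VII).
Shared triads with their functions: Em (iii in C major, iv in B minor); G (V in C major, VI in B minor).

Em, G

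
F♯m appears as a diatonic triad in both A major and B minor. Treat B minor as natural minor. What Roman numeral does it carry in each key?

The scale of A major is A B C♯ D E F♯ G♯; F♯ is degree 6, and the triad built there (F♯-A-C♯) is minor, so it is vi.
The scale of B minor (natural minor) is B C♯ D E F♯ G A; F♯ is degree 5, and the triad built there (F♯-A-C♯) is minor, so it is v.

vi in A major; v in B minor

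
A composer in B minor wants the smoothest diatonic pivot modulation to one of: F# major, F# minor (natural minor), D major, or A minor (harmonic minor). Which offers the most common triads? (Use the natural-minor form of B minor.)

Triads of B minor (natural minor): Bm (i), C#dim (ii°), D (III), Em (iv), F#m (v), G (VI), A (VII).
F# major shares 0: none.
F# minor (natural minor) shares 4: Bm, D, F#m, A.
D major shares 7: Bm, C#dim, D, Em, F#m, G, A.
A minor (harmonic minor) shares 0: none.
The most common triads (7) are shared with D major.

D major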